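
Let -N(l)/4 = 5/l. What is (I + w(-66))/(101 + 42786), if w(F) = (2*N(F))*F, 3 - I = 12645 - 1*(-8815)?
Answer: -21497/42887 ≈ -0.50125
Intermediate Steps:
N(l) = -20/l
I = -21457 (I = 3 - (12645 - 1*(-8815)) = 3 - (12645 + 8815) = 3 - 1*21460 = 3 - 21460 = -21457)
w(F) = -40 (w(F) = (2*(-20/F))*F = (-40/F)*F = -40)
(I + w(-66))/(101 + 42786) = (-21457 - 40)/(101 + 42786) = -21497/42887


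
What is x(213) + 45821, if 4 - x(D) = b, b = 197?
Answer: 45628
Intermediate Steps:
x(D) = -193 (x(D) = 4 - 1*197 = 4 - 197 = -193)
x(213) + 45821 = -193 + 45821 = 45628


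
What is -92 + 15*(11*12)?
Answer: 1888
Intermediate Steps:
-92 + 15*(11*12) = -92 + 15*132 = -92 + 1980 = 1888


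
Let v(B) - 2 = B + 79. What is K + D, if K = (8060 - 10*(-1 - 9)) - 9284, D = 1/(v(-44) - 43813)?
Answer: -49204225/43776 ≈ -1124.0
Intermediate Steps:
v(B) = 81 + B (v(B) = 2 + (B + 79) = 2 + (79 + B) = 81 + B)
D = -1/43776 (D = 1/((81 - 44) - 43813) = 1/(37 - 43813) = 1/(-43776) = -1/43776 ≈ -2.2844e-5)
K = -1124 (K = (8060 - 10*(-10)) - 9284 = (8060 + 100) - 9284 = 8160 - 9284 = -1124)
K + D = -1124 - 1/43776 = -49204225/43776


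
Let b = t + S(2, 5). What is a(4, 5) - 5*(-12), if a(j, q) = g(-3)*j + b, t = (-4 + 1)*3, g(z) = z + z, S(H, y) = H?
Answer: 29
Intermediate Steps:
g(z) = 2*z
t = -9 (t = -3*3 = -9)
b = -7 (b = -9 + 2 = -7)
a(j, q) = -7 - 6*j (a(j, q) = (2*(-3))*j - 7 = -6*j - 7 = -7 - 6*j)
a(4, 5) - 5*(-12) = (-7 - 6*4) - 5*(-12) = (-7 - 24) + 60 = -31 + 60 = 29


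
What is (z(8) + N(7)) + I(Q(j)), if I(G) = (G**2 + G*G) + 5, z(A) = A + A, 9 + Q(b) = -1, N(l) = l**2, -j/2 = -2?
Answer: 270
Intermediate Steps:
j = 4 (j = -2*(-2) = 4)
Q(b) = -10 (Q(b) = -9 - 1 = -10)
z(A) = 2*A
I(G) = 5 + 2*G**2 (I(G) = (G**2 + G**2) + 5 = 2*G**2 + 5 = 5 + 2*G**2)
(z(8) + N(7)) + I(Q(j)) = (2*8 + 7**2) + (5 + 2*(-10)**2) = (16 + 49) + (5 + 2*100) = 65 + (5 + 200) = 65 + 205 = 270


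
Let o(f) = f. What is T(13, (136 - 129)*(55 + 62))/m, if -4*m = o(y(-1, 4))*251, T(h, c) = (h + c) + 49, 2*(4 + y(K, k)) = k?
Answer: 1762/251 ≈ 7.0199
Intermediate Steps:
y(K, k) = -4 + k/2
T(h, c) = 49 + c + h (T(h, c) = (c + h) + 49 = 49 + c + h)
m = 251/2 (m = -(-4 + (1/2)*4)*251/4 = -(-4 + 2)*251/4 = -(-1)*251/2 = -1/4*(-502) = 251/2 ≈ 125.50)
T(13, (136 - 129)*(55 + 62))/m = (49 + (136 - 129)*(55 + 62) + 13)/(251/2) = (49 + 7*117 + 13)*(2/251) = (49 + 819 + 13)*(2/251) = 881*(2/251) = 1762/251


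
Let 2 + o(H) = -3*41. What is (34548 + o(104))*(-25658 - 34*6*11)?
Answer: -960470546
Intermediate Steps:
o(H) = -125 (o(H) = -2 - 3*41 = -2 - 123 = -125)
(34548 + o(104))*(-25658 - 34*6*11) = (34548 - 125)*(-25658 - 34*6*11) = 34423*(-25658 - 204*11) = 34423*(-25658 - 2244) = 34423*(-27902) = -960470546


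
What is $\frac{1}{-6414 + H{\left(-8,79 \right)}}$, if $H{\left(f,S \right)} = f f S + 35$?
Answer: $- \frac{1}{1323} \approx -0.00075586$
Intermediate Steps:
$H{\left(f,S \right)} = 35 + S f^{2}$ ($H{\left(f,S \right)} = f^{2} S + 35 = S f^{2} + 35 = 35 + S f^{2}$)
$\frac{1}{-6414 + H{\left(-8,79 \right)}} = \frac{1}{-6414 + \left(35 + 79 \left(-8\right)^{2}\right)} = \frac{1}{-6414 + \left(35 + 79 \cdot 64\right)} = \frac{1}{-6414 + \left(35 + 5056\right)} = \frac{1}{-6414 + 5091} = \frac{1}{-1323} = - \frac{1}{1323}$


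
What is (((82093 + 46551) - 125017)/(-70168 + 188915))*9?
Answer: 32643/118747 ≈ 0.27490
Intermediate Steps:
(((82093 + 46551) - 125017)/(-70168 + 188915))*9 = ((128644 - 125017)/118747)*9 = (3627*(1/118747))*9 = (3627/118747)*9 = 32643/118747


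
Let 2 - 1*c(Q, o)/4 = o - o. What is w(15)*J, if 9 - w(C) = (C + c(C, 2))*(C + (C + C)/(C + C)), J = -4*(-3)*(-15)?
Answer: 64620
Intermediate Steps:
J = -180 (J = 12*(-15) = -180)
c(Q, o) = 8 (c(Q, o) = 8 - 4*(o - o) = 8 - 4*0 = 8 + 0 = 8)
w(C) = 9 - (1 + C)*(8 + C) (w(C) = 9 - (C + 8)*(C + (C + C)/(C + C)) = 9 - (8 + C)*(C + (2*C)/((2*C))) = 9 - (8 + C)*(C + (2*C)*(1/(2*C))) = 9 - (8 + C)*(C + 1) = 9 - (8 + C)*(1 + C) = 9 - (1 + C)*(8 + C))
w(15)*J = (1 - 1*15**2 - 9*15)*(-180) = (1 - 1*225 - 135)*(-180) = (1 - 225 - 135)*(-180) = -359*(-180) = 64620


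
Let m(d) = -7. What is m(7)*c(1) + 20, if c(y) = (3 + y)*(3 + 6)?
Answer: -232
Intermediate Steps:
c(y) = 27 + 9*y (c(y) = (3 + y)*9 = 27 + 9*y)
m(7)*c(1) + 20 = -7*(27 + 9*1) + 20 = -7*(27 + 9) + 20 = -7*36 + 20 = -252 + 20 = -232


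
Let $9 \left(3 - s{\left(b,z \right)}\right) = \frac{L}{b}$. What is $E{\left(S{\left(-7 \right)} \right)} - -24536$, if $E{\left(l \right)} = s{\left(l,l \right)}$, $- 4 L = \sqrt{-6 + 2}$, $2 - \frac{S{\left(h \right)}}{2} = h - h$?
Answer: $24539 + \frac{i}{72} \approx 24539.0 + 0.013889 i$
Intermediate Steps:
$S{\left(h \right)} = 4$ ($S{\left(h \right)} = 4 - 2 \left(h - h\right) = 4 - 0 = 4 + 0 = 4$)
$L = - \frac{i}{2}$ ($L = - \frac{\sqrt{-6 + 2}}{4} = - \frac{\sqrt{-4}}{4} = - \frac{2 i}{4} = - \frac{i}{2} \approx - 0.5 i$)
$s{\left(b,z \right)} = 3 + \frac{i}{18 b}$ ($s{\left(b,z \right)} = 3 - \frac{- \frac{i}{2} \frac{1}{b}}{9} = 3 - \frac{\left(- \frac{1}{2}\right) i \frac{1}{b}}{9} = 3 + \frac{i}{18 b}$)
$E{\left(l \right)} = 3 + \frac{i}{18 l}$
$E{\left(S{\left(-7 \right)} \right)} - -24536 = \left(3 + \frac{i}{18 \cdot 4}\right) - -24536 = \left(3 + \frac{1}{18} i \frac{1}{4}\right) + 24536 = \left(3 + \frac{i}{72}\right) + 24536 = 24539 + \frac{i}{72}$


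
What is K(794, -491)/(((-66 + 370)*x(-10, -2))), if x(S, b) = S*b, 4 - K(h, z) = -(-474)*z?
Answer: 116369/3040 ≈ 38.279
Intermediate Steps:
K(h, z) = 4 - 474*z (K(h, z) = 4 - (-158)*(-3*z) = 4 - 474*z)
K(794, -491)/(((-66 + 370)*x(-10, -2))) = (4 - 474*(-491))/(((-66 + 370)*(-10*(-2)))) = (4 + 232734)/((304*20)) = 232738/6080 = 232738*(1/6080) = 116369/3040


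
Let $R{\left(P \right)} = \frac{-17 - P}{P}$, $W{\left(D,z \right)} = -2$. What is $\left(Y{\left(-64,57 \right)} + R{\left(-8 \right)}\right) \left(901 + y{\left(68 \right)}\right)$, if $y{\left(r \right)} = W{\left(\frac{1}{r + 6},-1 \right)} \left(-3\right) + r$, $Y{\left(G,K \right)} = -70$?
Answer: $- \frac{537225}{8} \approx -67153.0$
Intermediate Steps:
$R{\left(P \right)} = \frac{-17 - P}{P}$
$y{\left(r \right)} = 6 + r$ ($y{\left(r \right)} = \left(-2\right) \left(-3\right) + r = 6 + r$)
$\left(Y{\left(-64,57 \right)} + R{\left(-8 \right)}\right) \left(901 + y{\left(68 \right)}\right) = \left(-70 + \frac{-17 - -8}{-8}\right) \left(901 + \left(6 + 68\right)\right) = \left(-70 - \frac{-17 + 8}{8}\right) \left(901 + 74\right) = \left(-70 - - \frac{9}{8}\right) 975 = \left(-70 + \frac{9}{8}\right) 975 = \left(- \frac{551}{8}\right) 975 = - \frac{537225}{8}$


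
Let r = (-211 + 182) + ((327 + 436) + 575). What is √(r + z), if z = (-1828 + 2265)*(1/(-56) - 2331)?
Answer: I*√797599110/28 ≈ 1008.6*I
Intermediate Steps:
z = -57044669/56 (z = 437*(-1/56 - 2331) = 437*(-130537/56) = -57044669/56 ≈ -1.0187e+6)
r = 1309 (r = -29 + (763 + 575) = -29 + 1338 = 1309)
√(r + z) = √(1309 - 57044669/56) = √(-56971365/56) = I*√797599110/28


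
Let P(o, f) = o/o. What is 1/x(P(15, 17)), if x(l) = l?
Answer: 1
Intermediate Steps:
P(o, f) = 1
1/x(P(15, 17)) = 1/1 = 1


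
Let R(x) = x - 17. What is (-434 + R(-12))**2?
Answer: 214369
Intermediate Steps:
R(x) = -17 + x
(-434 + R(-12))**2 = (-434 + (-17 - 12))**2 = (-434 - 29)**2 = (-463)**2 = 214369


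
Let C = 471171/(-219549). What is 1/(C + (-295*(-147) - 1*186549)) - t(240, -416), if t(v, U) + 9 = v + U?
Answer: 1938576396682/10478791729 ≈ 185.00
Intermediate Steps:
C = -157057/73183 (C = 471171*(-1/219549) = -157057/73183 ≈ -2.1461)
t(v, U) = -9 + U + v (t(v, U) = -9 + (v + U) = -9 + (U + v) = -9 + U + v)
1/(C + (-295*(-147) - 1*186549)) - t(240, -416) = 1/(-157057/73183 + (-295*(-147) - 1*186549)) - (-9 - 416 + 240) = 1/(-157057/73183 + (43365 - 186549)) - 1*(-185) = 1/(-157057/73183 - 143184) + 185 = 1/(-10478791729/73183) + 185 = -73183/10478791729 + 185 = 1938576396682/10478791729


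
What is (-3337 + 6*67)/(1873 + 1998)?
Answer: -2935/3871 ≈ -0.75820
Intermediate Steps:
(-3337 + 6*67)/(1873 + 1998) = (-3337 + 402)/3871 = -2935*1/3871 = -2935/3871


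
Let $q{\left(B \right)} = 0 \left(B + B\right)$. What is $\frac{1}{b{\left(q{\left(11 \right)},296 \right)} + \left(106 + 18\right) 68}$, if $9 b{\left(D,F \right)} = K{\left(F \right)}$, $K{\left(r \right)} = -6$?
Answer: $\frac{3}{25294} \approx 0.00011861$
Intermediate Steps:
$q{\left(B \right)} = 0$ ($q{\left(B \right)} = 0 \cdot 2 B = 0$)
$b{\left(D,F \right)} = - \frac{2}{3}$ ($b{\left(D,F \right)} = \frac{1}{9} \left(-6\right) = - \frac{2}{3}$)
$\frac{1}{b{\left(q{\left(11 \right)},296 \right)} + \left(106 + 18\right) 68} = \frac{1}{- \frac{2}{3} + \left(106 + 18\right) 68} = \frac{1}{- \frac{2}{3} + 124 \cdot 68} = \frac{1}{- \frac{2}{3} + 8432} = \frac{1}{\frac{25294}{3}} = \frac{3}{25294}$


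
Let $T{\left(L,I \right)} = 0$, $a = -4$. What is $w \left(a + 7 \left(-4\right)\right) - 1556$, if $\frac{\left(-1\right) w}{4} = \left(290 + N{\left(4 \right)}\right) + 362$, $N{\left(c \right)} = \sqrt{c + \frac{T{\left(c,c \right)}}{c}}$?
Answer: $82156$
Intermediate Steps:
$N{\left(c \right)} = \sqrt{c}$ ($N{\left(c \right)} = \sqrt{c + \frac{0}{c}} = \sqrt{c + 0} = \sqrt{c}$)
$w = -2616$ ($w = - 4 \left(\left(290 + \sqrt{4}\right) + 362\right) = - 4 \left(\left(290 + 2\right) + 362\right) = - 4 \left(292 + 362\right) = \left(-4\right) 654 = -2616$)
$w \left(a + 7 \left(-4\right)\right) - 1556 = - 2616 \left(-4 + 7 \left(-4\right)\right) - 1556 = - 2616 \left(-4 - 28\right) - 1556 = \left(-2616\right) \left(-32\right) - 1556 = 83712 - 1556 = 82156$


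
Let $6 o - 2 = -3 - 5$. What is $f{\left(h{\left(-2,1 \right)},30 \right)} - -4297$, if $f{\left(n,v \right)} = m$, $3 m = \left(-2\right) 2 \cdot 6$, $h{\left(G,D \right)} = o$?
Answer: $4289$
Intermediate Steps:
$o = -1$ ($o = \frac{1}{3} + \frac{-3 - 5}{6} = \frac{1}{3} + \frac{1}{6} \left(-8\right) = \frac{1}{3} - \frac{4}{3} = -1$)
$h{\left(G,D \right)} = -1$
$m = -8$ ($m = \frac{\left(-2\right) 2 \cdot 6}{3} = \frac{\left(-4\right) 6}{3} = \frac{1}{3} \left(-24\right) = -8$)
$f{\left(n,v \right)} = -8$
$f{\left(h{\left(-2,1 \right)},30 \right)} - -4297 = -8 - -4297 = -8 + 4297 = 4289$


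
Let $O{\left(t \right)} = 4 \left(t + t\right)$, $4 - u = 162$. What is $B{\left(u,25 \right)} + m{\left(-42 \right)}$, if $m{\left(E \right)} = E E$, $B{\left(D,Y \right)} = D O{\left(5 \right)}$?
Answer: $-4556$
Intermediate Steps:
$u = -158$ ($u = 4 - 162 = -158$)
$O{\left(t \right)} = 8 t$ ($O{\left(t \right)} = 4 \cdot 2 t = 8 t$)
$B{\left(D,Y \right)} = 40 D$ ($B{\left(D,Y \right)} = D 8 \cdot 5 = D 40 = 40 D$)
$m{\left(E \right)} = E^{2}$
$B{\left(u,25 \right)} + m{\left(-42 \right)} = 40 \left(-158\right) + \left(-42\right)^{2} = -6320 + 1764 = -4556$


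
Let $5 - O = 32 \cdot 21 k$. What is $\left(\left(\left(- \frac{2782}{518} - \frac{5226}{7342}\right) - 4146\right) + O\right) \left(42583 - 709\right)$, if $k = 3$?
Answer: $- \frac{35053269767982}{135827} \approx -2.5807 \cdot 10^{8}$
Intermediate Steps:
$O = -2011$ ($O = 5 - 32 \cdot 21 \cdot 3 = 5 - 672 \cdot 3 = 5 - 2016 = -2011$)
$\left(\left(\left(- \frac{2782}{518} - \frac{5226}{7342}\right) - 4146\right) + O\right) \left(42583 - 709\right) = \left(\left(\left(- \frac{2782}{518} - \frac{5226}{7342}\right) - 4146\right) - 2011\right) \left(42583 - 709\right) = \left(\left(\left(\left(-2782\right) \frac{1}{518} - \frac{2613}{3671}\right) - 4146\right) - 2011\right) 41874 = \left(\left(\left(- \frac{1391}{259} - \frac{2613}{3671}\right) - 4146\right) - 2011\right) 41874 = \left(\left(- \frac{5783128}{950789} - 4146\right) - 2011\right) 41874 = \left(- \frac{3947754322}{950789} - 2011\right) 41874 = \left(- \frac{5859791001}{950789}\right) 41874 = - \frac{35053269767982}{135827}$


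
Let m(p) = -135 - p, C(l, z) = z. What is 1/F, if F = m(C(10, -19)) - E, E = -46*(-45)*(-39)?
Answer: 1/80614 ≈ 1.2405e-5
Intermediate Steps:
E = -80730 (E = 2070*(-39) = -80730)
F = 80614 (F = (-135 - 1*(-19)) - 1*(-80730) = (-135 + 19) + 80730 = -116 + 80730 = 80614)
1/F = 1/80614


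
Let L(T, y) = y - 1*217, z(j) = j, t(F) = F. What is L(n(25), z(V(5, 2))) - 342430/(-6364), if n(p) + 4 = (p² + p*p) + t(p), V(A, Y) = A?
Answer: -503369/3182 ≈ -158.19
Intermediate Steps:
n(p) = -4 + p + 2*p² (n(p) = -4 + ((p² + p*p) + p) = -4 + ((p² + p²) + p) = -4 + (2*p² + p) = -4 + (p + 2*p²) = -4 + p + 2*p²)
L(T, y) = -217 + y (L(T, y) = y - 217 = -217 + y)
L(n(25), z(V(5, 2))) - 342430/(-6364) = (-217 + 5) - 342430/(-6364) = -212 - 342430*(-1)/6364 = -212 - 1*(-171215/3182) = -212 + 171215/3182 = -503369/3182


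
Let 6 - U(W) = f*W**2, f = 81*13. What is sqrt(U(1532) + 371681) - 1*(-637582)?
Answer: 637582 + I*sqrt(2471044585) ≈ 6.3758e+5 + 49710.0*I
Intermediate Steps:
f = 1053
U(W) = 6 - 1053*W**2
sqrt(U(1532) + 371681) - 1*(-637582) = sqrt((6 - 1053*1532**2) + 371681) - 1*(-637582) = sqrt((6 - 1053*2347024) + 371681) + 637582 = sqrt((6 - 2471416272) + 371681) + 637582 = sqrt(-2471416266 + 371681) + 637582 = sqrt(-2471044585) + 637582 = I*sqrt(2471044585) + 637582 = 637582 + I*sqrt(2471044585)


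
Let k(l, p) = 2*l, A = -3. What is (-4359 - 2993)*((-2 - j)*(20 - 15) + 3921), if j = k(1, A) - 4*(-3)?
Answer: -28239032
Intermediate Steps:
j = 14 (j = 2*1 - 4*(-3) = 2 + 12 = 14)
(-4359 - 2993)*((-2 - j)*(20 - 15) + 3921) = (-4359 - 2993)*((-2 - 1*14)*(20 - 15) + 3921) = -7352*((-2 - 14)*5 + 3921) = -7352*(-16*5 + 3921) = -7352*(-80 + 3921) = -7352*3841 = -28239032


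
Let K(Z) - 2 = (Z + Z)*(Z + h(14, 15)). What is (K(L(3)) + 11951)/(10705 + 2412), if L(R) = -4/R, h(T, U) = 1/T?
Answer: 753251/826371 ≈ 0.91152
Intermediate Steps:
K(Z) = 2 + 2*Z*(1/14 + Z) (K(Z) = 2 + (Z + Z)*(Z + 1/14) = 2 + (2*Z)*(Z + 1/14) = 2 + (2*Z)*(1/14 + Z) = 2 + 2*Z*(1/14 + Z))
(K(L(3)) + 11951)/(10705 + 2412) = ((2 + 2*(-4/3)**2 + (-4/3)/7) + 11951)/(10705 + 2412) = ((2 + 2*(-4*1/3)**2 + (-4*1/3)/7) + 11951)/13117 = ((2 + 2*(-4/3)**2 + (1/7)*(-4/3)) + 11951)*(1/13117) = ((2 + 2*(16/9) - 4/21) + 11951)*(1/13117) = ((2 + 32/9 - 4/21) + 11951)*(1/13117) = (338/63 + 11951)*(1/13117) = (753251/63)*(1/13117) = 753251/826371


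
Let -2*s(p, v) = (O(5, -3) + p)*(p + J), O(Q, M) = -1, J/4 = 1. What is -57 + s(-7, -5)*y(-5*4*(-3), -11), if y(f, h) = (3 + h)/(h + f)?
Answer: -2697/49 ≈ -55.041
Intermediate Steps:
J = 4 (J = 4*1 = 4)
y(f, h) = (3 + h)/(f + h)
s(p, v) = -(-1 + p)*(4 + p)/2 (s(p, v) = -(-1 + p)*(p + 4)/2 = -(-1 + p)*(4 + p)/2)
-57 + s(-7, -5)*y(-5*4*(-3), -11) = -57 + (2 - 3/2*(-7) - ½*(-7)²)*((3 - 11)/(-5*4*(-3) - 11)) = -57 + (2 + 21/2 - ½*49)*(-8/(-20*(-3) - 11)) = -57 + (2 + 21/2 - 49/2)*(-8/(60 - 11)) = -57 - 12*(-8)/49 = -57 - 12*(-8/49) = -57 + 96/49 = -2697/49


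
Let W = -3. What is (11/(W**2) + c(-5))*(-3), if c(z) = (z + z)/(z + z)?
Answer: -20/3 ≈ -6.6667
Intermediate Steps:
c(z) = 1 (c(z) = (2*z)/((2*z)) = (2*z)*(1/(2*z)) = 1)
(11/(W**2) + c(-5))*(-3) = (11/((-3)**2) + 1)*(-3) = (11/9 + 1)*(-3) = (20/9)*(-3) = -20/3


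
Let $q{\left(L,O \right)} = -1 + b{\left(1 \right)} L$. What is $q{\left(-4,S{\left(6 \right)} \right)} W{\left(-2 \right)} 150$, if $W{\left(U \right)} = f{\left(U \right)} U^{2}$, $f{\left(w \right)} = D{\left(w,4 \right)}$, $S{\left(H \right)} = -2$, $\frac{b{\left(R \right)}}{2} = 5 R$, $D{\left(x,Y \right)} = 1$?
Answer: $-24600$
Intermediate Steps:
$b{\left(R \right)} = 10 R$ ($b{\left(R \right)} = 2 \cdot 5 R = 10 R$)
$q{\left(L,O \right)} = -1 + 10 L$ ($q{\left(L,O \right)} = -1 + 10 \cdot 1 L = -1 + 10 L$)
$f{\left(w \right)} = 1$
$W{\left(U \right)} = U^{2}$ ($W{\left(U \right)} = 1 U^{2} = U^{2}$)
$q{\left(-4,S{\left(6 \right)} \right)} W{\left(-2 \right)} 150 = \left(-1 + 10 \left(-4\right)\right) \left(-2\right)^{2} \cdot 150 = \left(-1 - 40\right) 4 \cdot 150 = \left(-41\right) 4 \cdot 150 = \left(-164\right) 150 = -24600$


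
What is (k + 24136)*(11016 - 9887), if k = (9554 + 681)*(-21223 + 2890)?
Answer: -211816340351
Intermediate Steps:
k = -187638255 (k = 10235*(-18333) = -187638255)
(k + 24136)*(11016 - 9887) = (-187638255 + 24136)*(11016 - 9887) = -187614119*1129 = -211816340351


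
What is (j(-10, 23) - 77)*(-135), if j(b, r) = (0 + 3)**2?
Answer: 9180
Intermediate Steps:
j(b, r) = 9 (j(b, r) = 3**2 = 9)
(j(-10, 23) - 77)*(-135) = (9 - 77)*(-135) = -68*(-135) = 9180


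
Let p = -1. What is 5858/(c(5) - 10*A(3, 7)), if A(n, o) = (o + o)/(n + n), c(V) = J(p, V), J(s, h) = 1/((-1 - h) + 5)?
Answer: -17574/73 ≈ -240.74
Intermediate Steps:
J(s, h) = 1/(4 - h)
c(V) = -1/(-4 + V)
A(n, o) = o/n (A(n, o) = (2*o)/((2*n)) = (2*o)*(1/(2*n)) = o/n)
5858/(c(5) - 10*A(3, 7)) = 5858/(-1/(-4 + 5) - 70/3) = 5858/(-1/1 - 70/3) = 5858/(-1*1 - 10*7/3) = 5858/(-1 - 70/3) = 5858/(-73/3) = 5858*(-3/73) = -17574/73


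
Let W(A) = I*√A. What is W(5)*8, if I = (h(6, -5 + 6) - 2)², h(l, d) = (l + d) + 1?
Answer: 288*√5 ≈ 643.99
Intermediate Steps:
h(l, d) = 1 + d + l (h(l, d) = (d + l) + 1 = 1 + d + l)
I = 36 (I = ((1 + (-5 + 6) + 6) - 2)² = ((1 + 1 + 6) - 2)² = (8 - 2)² = 6² = 36)
W(A) = 36*√A
W(5)*8 = (36*√5)*8 = 288*√5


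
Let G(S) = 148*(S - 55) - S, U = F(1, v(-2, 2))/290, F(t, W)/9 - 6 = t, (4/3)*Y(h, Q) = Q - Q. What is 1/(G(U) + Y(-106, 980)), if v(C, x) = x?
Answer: -290/2351339 ≈ -0.00012333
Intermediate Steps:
Y(h, Q) = 0 (Y(h, Q) = 3*(Q - Q)/4 = (¾)*0 = 0)
F(t, W) = 54 + 9*t
U = 63/290 (U = (54 + 9*1)/290 = (54 + 9)*(1/290) = 63*(1/290) = 63/290 ≈ 0.21724)
G(S) = -8140 + 147*S (G(S) = 148*(-55 + S) - S = (-8140 + 148*S) - S = -8140 + 147*S)
1/(G(U) + Y(-106, 980)) = 1/((-8140 + 147*(63/290)) + 0) = 1/((-8140 + 9261/290) + 0) = 1/(-2351339/290 + 0) = 1/(-2351339/290) = -290/2351339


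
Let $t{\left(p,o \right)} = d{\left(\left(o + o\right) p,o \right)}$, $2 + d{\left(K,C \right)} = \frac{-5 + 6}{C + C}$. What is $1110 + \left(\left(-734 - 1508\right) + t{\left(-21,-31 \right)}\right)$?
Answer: $- \frac{70309}{62} \approx -1134.0$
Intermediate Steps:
$d{\left(K,C \right)} = -2 + \frac{1}{2 C}$ ($d{\left(K,C \right)} = -2 + \frac{-5 + 6}{C + C} = -2 + 1 \frac{1}{2 C} = -2 + \frac{1}{2 C}$)
$t{\left(p,o \right)} = -2 + \frac{1}{2 o}$
$1110 + \left(\left(-734 - 1508\right) + t{\left(-21,-31 \right)}\right) = 1110 - \left(2244 + \frac{1}{62}\right) = 1110 + \left(-2242 + \left(-2 + \frac{1}{2} \left(- \frac{1}{31}\right)\right)\right) = 1110 - \frac{139129}{62} = - \frac{70309}{62}$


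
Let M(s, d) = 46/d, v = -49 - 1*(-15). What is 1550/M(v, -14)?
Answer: -10850/23 ≈ -471.74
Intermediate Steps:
v = -34 (v = -49 + 15 = -34)
1550/M(v, -14) = 1550/((46/(-14))) = 1550/((46*(-1/14))) = 1550/(-23/7) = 1550*(-7/23) = -10850/23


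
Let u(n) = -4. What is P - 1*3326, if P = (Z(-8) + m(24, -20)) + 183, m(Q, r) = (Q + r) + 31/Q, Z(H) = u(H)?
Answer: -75401/24 ≈ -3141.7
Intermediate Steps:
Z(H) = -4
m(Q, r) = Q + r + 31/Q
P = 4423/24 (P = (-4 + (24 - 20 + 31/24)) + 183 = (-4 + 127/24) + 183 = 31/24 + 183 = 4423/24 ≈ 184.29)
P - 1*3326 = 4423/24 - 1*3326 = 4423/24 - 3326 = -75401/24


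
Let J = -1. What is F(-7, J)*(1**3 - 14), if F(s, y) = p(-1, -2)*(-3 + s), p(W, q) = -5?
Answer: -650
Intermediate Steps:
F(s, y) = 15 - 5*s (F(s, y) = -5*(-3 + s) = 15 - 5*s)
F(-7, J)*(1**3 - 14) = (15 - 5*(-7))*(1**3 - 14) = (15 + 35)*(1 - 14) = 50*(-13) = -650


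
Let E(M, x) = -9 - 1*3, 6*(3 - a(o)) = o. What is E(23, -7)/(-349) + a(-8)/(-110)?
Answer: -577/115170 ≈ -0.0050100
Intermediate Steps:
a(o) = 3 - o/6
E(M, x) = -12 (E(M, x) = -9 - 3 = -12)
E(23, -7)/(-349) + a(-8)/(-110) = -12/(-349) + (3 - ⅙*(-8))/(-110) = -12*(-1/349) + (3 + 4/3)*(-1/110) = 12/349 + (13/3)*(-1/110) = 12/349 - 13/330 = -577/115170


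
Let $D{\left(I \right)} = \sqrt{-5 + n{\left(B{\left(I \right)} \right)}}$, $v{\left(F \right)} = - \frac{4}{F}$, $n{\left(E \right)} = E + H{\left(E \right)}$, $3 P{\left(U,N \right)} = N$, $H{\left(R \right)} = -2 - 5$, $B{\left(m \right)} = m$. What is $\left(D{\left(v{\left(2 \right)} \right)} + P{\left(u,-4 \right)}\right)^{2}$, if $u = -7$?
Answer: $\frac{\left(4 - 3 i \sqrt{14}\right)^{2}}{9} \approx -12.222 - 9.9778 i$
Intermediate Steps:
$H{\left(R \right)} = -7$ ($H{\left(R \right)} = -2 - 5 = -7$)
$P{\left(U,N \right)} = \frac{N}{3}$
$n{\left(E \right)} = -7 + E$ ($n{\left(E \right)} = E - 7 = -7 + E$)
$D{\left(I \right)} = \sqrt{-12 + I}$ ($D{\left(I \right)} = \sqrt{-5 + \left(-7 + I\right)} = \sqrt{-12 + I}$)
$\left(D{\left(v{\left(2 \right)} \right)} + P{\left(u,-4 \right)}\right)^{2} = \left(\sqrt{-12 - \frac{4}{2}} + \frac{1}{3} \left(-4\right)\right)^{2} = \left(\sqrt{-12 - 2} - \frac{4}{3}\right)^{2} = \left(\sqrt{-14} - \frac{4}{3}\right)^{2} = \left(i \sqrt{14} - \frac{4}{3}\right)^{2} = \left(- \frac{4}{3} + i \sqrt{14}\right)^{2}$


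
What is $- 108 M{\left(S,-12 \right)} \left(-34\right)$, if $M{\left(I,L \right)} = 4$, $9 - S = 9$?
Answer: $14688$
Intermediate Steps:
$S = 0$ ($S = 9 - 9 = 0$)
$- 108 M{\left(S,-12 \right)} \left(-34\right) = \left(-108\right) 4 \left(-34\right) = \left(-432\right) \left(-34\right) = 14688$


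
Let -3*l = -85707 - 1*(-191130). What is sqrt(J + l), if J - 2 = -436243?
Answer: I*sqrt(471382) ≈ 686.57*I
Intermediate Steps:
J = -436241 (J = 2 - 436243 = -436241)
l = -35141 (l = -(-85707 - 1*(-191130))/3 = -(-85707 + 191130)/3 = -1/3*105423 = -35141)
sqrt(J + l) = sqrt(-436241 - 35141) = sqrt(-471382) = I*sqrt(471382)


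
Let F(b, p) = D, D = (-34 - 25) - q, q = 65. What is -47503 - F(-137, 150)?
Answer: -47379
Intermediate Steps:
D = -124 (D = (-34 - 25) - 1*65 = -59 - 65 = -124)
F(b, p) = -124
-47503 - F(-137, 150) = -47503 - 1*(-124) = -47503 + 124 = -47379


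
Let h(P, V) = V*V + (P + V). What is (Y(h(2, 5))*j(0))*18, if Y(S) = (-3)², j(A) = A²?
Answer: 0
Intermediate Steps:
h(P, V) = P + V + V² (h(P, V) = V² + (P + V) = P + V + V²)
Y(S) = 9
(Y(h(2, 5))*j(0))*18 = (9*0²)*18 = (9*0)*18 = 0*18 = 0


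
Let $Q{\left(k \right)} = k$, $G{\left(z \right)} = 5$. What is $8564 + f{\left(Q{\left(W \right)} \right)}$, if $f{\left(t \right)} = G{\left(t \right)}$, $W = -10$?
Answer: $8569$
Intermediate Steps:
$f{\left(t \right)} = 5$
$8564 + f{\left(Q{\left(W \right)} \right)} = 8564 + 5 = 8569$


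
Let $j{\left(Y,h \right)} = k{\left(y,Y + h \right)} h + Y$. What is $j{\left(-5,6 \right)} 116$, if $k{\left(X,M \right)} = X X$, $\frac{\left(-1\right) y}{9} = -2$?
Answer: $224924$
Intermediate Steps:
$y = 18$ ($y = \left(-9\right) \left(-2\right) = 18$)
$k{\left(X,M \right)} = X^{2}$
$j{\left(Y,h \right)} = Y + 324 h$ ($j{\left(Y,h \right)} = 18^{2} h + Y = 324 h + Y = Y + 324 h$)
$j{\left(-5,6 \right)} 116 = \left(-5 + 324 \cdot 6\right) 116 = \left(-5 + 1944\right) 116 = 1939 \cdot 116 = 224924$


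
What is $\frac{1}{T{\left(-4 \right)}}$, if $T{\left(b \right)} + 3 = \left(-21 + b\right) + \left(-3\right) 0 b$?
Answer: $- \frac{1}{28} \approx -0.035714$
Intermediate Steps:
$T{\left(b \right)} = -24 + b$ ($T{\left(b \right)} = -3 + \left(\left(-21 + b\right) + \left(-3\right) 0 b\right) = -3 + \left(\left(-21 + b\right) + 0 b\right) = -3 + \left(\left(-21 + b\right) + 0\right) = -3 + \left(-21 + b\right) = -24 + b$)
$\frac{1}{T{\left(-4 \right)}} = \frac{1}{-24 - 4} = \frac{1}{-28} = - \frac{1}{28}$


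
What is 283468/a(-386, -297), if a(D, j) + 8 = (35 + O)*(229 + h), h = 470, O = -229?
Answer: -141734/67807 ≈ -2.0903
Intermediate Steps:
a(D, j) = -135614 (a(D, j) = -8 + (35 - 229)*(229 + 470) = -8 - 194*699 = -8 - 135606 = -135614)
283468/a(-386, -297) = 283468/(-135614) = 283468*(-1/135614) = -141734/67807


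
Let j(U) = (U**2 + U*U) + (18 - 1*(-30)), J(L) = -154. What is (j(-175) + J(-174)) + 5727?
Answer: 66871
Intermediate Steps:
j(U) = 48 + 2*U**2 (j(U) = (U**2 + U**2) + (18 + 30) = 2*U**2 + 48 = 48 + 2*U**2)
(j(-175) + J(-174)) + 5727 = ((48 + 2*(-175)**2) - 154) + 5727 = ((48 + 2*30625) - 154) + 5727 = ((48 + 61250) - 154) + 5727 = (61298 - 154) + 5727 = 61144 + 5727 = 66871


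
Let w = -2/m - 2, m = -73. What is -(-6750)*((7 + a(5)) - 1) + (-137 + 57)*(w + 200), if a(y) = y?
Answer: 4263770/73 ≈ 58408.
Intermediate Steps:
w = -144/73 (w = -2/(-73) - 2 = -2*(-1/73) - 2 = 2/73 - 2 = -144/73 ≈ -1.9726)
-(-6750)*((7 + a(5)) - 1) + (-137 + 57)*(w + 200) = -(-6750)*((7 + 5) - 1) + (-137 + 57)*(-144/73 + 200) = -(-6750)*(12 - 1) - 80*14456/73 = -(-6750)*11 - 1156480/73 = -450*(-165) - 1156480/73 = 74250 - 1156480/73 = 4263770/73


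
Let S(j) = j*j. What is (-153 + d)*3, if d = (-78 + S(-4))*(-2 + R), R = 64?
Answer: -11991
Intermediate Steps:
S(j) = j²
d = -3844 (d = (-78 + (-4)²)*(-2 + 64) = (-78 + 16)*62 = -62*62 = -3844)
(-153 + d)*3 = (-153 - 3844)*3 = -3997*3 = -11991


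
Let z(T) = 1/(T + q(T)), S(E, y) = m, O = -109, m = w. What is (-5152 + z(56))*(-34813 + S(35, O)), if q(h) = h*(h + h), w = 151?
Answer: 565022749005/3164 ≈ 1.7858e+8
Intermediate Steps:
m = 151
S(E, y) = 151
q(h) = 2*h² (q(h) = h*(2*h) = 2*h²)
z(T) = 1/(T + 2*T²)
(-5152 + z(56))*(-34813 + S(35, O)) = (-5152 + 1/(56*(1 + 2*56)))*(-34813 + 151) = (-5152 + 1/(56*(1 + 112)))*(-34662) = (-5152 + (1/56)/113)*(-34662) = (-5152 + (1/56)*(1/113))*(-34662) = (-5152 + 1/6328)*(-34662) = -32601855/6328*(-34662) = 565022749005/3164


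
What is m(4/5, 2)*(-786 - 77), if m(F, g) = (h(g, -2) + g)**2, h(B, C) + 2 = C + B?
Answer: 0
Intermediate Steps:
h(B, C) = -2 + B + C (h(B, C) = -2 + (C + B) = -2 + (B + C) = -2 + B + C)
m(F, g) = (-4 + 2*g)**2 (m(F, g) = ((-2 + g - 2) + g)**2 = ((-4 + g) + g)**2 = (-4 + 2*g)**2)
m(4/5, 2)*(-786 - 77) = (4*(-2 + 2)**2)*(-786 - 77) = (4*0**2)*(-863) = (4*0)*(-863) = 0*(-863) = 0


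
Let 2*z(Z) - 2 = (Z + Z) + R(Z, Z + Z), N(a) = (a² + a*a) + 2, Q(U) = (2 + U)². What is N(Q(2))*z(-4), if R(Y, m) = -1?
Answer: -1799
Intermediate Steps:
N(a) = 2 + 2*a² (N(a) = (a² + a²) + 2 = 2*a² + 2 = 2 + 2*a²)
z(Z) = ½ + Z (z(Z) = 1 + ((Z + Z) - 1)/2 = 1 + (2*Z - 1)/2 = 1 + (-1 + 2*Z)/2 = 1 + (-½ + Z) = ½ + Z)
N(Q(2))*z(-4) = (2 + 2*((2 + 2)²)²)*(½ - 4) = (2 + 2*(4²)²)*(-7/2) = (2 + 2*16²)*(-7/2) = (2 + 2*256)*(-7/2) = (2 + 512)*(-7/2) = 514*(-7/2) = -1799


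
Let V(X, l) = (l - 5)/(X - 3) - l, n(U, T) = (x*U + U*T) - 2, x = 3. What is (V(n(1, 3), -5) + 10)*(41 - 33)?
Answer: 40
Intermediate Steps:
n(U, T) = -2 + 3*U + T*U (n(U, T) = (3*U + U*T) - 2 = (3*U + T*U) - 2 = -2 + 3*U + T*U)
V(X, l) = -l + (-5 + l)/(-3 + X) (V(X, l) = (-5 + l)/(-3 + X) - l = -l + (-5 + l)/(-3 + X))
(V(n(1, 3), -5) + 10)*(41 - 33) = ((-5 + 4*(-5) - 1*(-2 + 3*1 + 3*1)*(-5))/(-3 + (-2 + 3*1 + 3*1)) + 10)*(41 - 33) = ((-5 - 20 - 1*(-2 + 3 + 3)*(-5))/(-3 + (-2 + 3 + 3)) + 10)*8 = ((-5 - 20 - 1*4*(-5))/(-3 + 4) + 10)*8 = ((-5 - 20 + 20)/1 + 10)*8 = (1*(-5) + 10)*8 = (-5 + 10)*8 = 5*8 = 40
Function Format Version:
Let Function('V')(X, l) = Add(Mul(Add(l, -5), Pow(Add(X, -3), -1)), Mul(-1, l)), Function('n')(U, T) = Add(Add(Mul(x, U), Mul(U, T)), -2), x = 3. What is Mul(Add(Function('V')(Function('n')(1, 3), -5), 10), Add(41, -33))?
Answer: 40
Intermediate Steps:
Function('n')(U, T) = Add(-2, Mul(3, U), Mul(T, U)) (Function('n')(U, T) = Add(Add(Mul(3, U), Mul(U, T)), -2) = Add(Add(Mul(3, U), Mul(T, U)), -2) = Add(-2, Mul(3, U), Mul(T, U)))
Function('V')(X, l) = Add(Mul(-1, l), Mul(Pow(Add(-3, X), -1), Add(-5, l))) (Function('V')(X, l) = Add(Mul(Add(-5, l), Pow(Add(-3, X), -1)), Mul(-1, l)) = Add(Mul(Pow(Add(-3, X), -1), Add(-5, l)), Mul(-1, l)) = Add(Mul(-1, l), Mul(Pow(Add(-3, X), -1), Add(-5, l))))
Mul(Add(Function('V')(Function('n')(1, 3), -5), 10), Add(41, -33)) = Mul(Add(Mul(Pow(Add(-3, Add(-2, Mul(3, 1), Mul(3, 1))), -1), Add(-5, Mul(4, -5), Mul(-1, Add(-2, Mul(3, 1), Mul(3, 1)), -5))), 10), Add(41, -33)) = Mul(Add(Mul(Pow(Add(-3, Add(-2, 3, 3)), -1), Add(-5, -20, Mul(-1, Add(-2, 3, 3), -5))), 10), 8) = Mul(Add(Mul(Pow(Add(-3, 4), -1), Add(-5, -20, Mul(-1, 4, -5))), 10), 8) = Mul(Add(Mul(Pow(1, -1), Add(-5, -20, 20)), 10), 8) = Mul(Add(Mul(1, -5), 10), 8) = Mul(Add(-5, 10), 8) = Mul(5, 8) = 40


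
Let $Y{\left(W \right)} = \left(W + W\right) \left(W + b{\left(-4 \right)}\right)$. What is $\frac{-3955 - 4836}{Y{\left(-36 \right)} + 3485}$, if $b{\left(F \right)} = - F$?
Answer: $- \frac{8791}{5789} \approx -1.5186$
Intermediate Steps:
$Y{\left(W \right)} = 2 W \left(4 + W\right)$ ($Y{\left(W \right)} = \left(W + W\right) \left(W - -4\right) = 2 W \left(W + 4\right) = 2 W \left(4 + W\right)$)
$\frac{-3955 - 4836}{Y{\left(-36 \right)} + 3485} = \frac{-3955 - 4836}{2 \left(-36\right) \left(4 - 36\right) + 3485} = - \frac{8791}{2 \left(-36\right) \left(-32\right) + 3485} = - \frac{8791}{2304 + 3485} = - \frac{8791}{5789}$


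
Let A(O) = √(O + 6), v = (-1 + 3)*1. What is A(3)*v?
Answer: 6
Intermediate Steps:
v = 2 (v = 2*1 = 2)
A(O) = √(6 + O)
A(3)*v = √(6 + 3)*2 = √9*2 = 3*2 = 6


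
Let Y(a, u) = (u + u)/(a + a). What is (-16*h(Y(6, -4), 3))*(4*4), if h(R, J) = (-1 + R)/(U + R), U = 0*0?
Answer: -640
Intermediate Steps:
U = 0
Y(a, u) = u/a (Y(a, u) = (2*u)/((2*a)) = (2*u)*(1/(2*a)) = u/a)
h(R, J) = (-1 + R)/R (h(R, J) = (-1 + R)/(0 + R) = (-1 + R)/R)
(-16*h(Y(6, -4), 3))*(4*4) = (-16*(-1 - 4/6)/((-4/6)))*(4*4) = -16*(-1 - 4*1/6)/((-4*1/6))*16 = -16*(-1 - 2/3)/(-2/3)*16 = -(-24)*(-5)/3*16 = -16*5/2*16 = -40*16 = -640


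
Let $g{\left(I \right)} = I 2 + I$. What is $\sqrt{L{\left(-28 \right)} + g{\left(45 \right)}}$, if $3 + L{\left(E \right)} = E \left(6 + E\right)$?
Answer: $2 \sqrt{187} \approx 27.35$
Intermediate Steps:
$g{\left(I \right)} = 3 I$ ($g{\left(I \right)} = 2 I + I = 3 I$)
$L{\left(E \right)} = -3 + E \left(6 + E\right)$
$\sqrt{L{\left(-28 \right)} + g{\left(45 \right)}} = \sqrt{\left(-3 + \left(-28\right)^{2} + 6 \left(-28\right)\right) + 3 \cdot 45} = \sqrt{\left(-3 + 784 - 168\right) + 135} = \sqrt{613 + 135} = \sqrt{748} = 2 \sqrt{187}$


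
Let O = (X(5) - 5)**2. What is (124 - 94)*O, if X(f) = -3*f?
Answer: 12000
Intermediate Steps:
O = 400 (O = (-3*5 - 5)**2 = (-15 - 5)**2 = (-20)**2 = 400)
(124 - 94)*O = (124 - 94)*400 = 30*400 = 12000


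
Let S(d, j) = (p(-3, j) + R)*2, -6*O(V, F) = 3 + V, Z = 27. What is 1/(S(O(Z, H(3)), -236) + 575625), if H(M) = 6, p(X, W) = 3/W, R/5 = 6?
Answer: 118/67930827 ≈ 1.7371e-6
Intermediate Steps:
R = 30 (R = 5*6 = 30)
O(V, F) = -½ - V/6 (O(V, F) = -(3 + V)/6 = -½ - V/6)
S(d, j) = 60 + 6/j (S(d, j) = (3/j + 30)*2 = (30 + 3/j)*2 = 60 + 6/j)
1/(S(O(Z, H(3)), -236) + 575625) = 1/((60 + 6/(-236)) + 575625) = 1/((60 + 6*(-1/236)) + 575625) = 1/((60 - 3/118) + 575625) = 1/(7077/118 + 575625) = 1/(67930827/118) = 118/67930827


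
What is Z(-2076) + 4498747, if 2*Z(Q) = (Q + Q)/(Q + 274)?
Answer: 4053372085/901 ≈ 4.4988e+6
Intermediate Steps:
Z(Q) = Q/(274 + Q) (Z(Q) = ((Q + Q)/(Q + 274))/2 = ((2*Q)/(274 + Q))/2 = (2*Q/(274 + Q))/2 = Q/(274 + Q))
Z(-2076) + 4498747 = -2076/(274 - 2076) + 4498747 = -2076/(-1802) + 4498747 = -2076*(-1/1802) + 4498747 = 1038/901 + 4498747 = 4053372085/901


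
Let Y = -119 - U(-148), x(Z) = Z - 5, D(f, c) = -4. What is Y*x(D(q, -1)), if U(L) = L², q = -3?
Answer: 198207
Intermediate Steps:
x(Z) = -5 + Z
Y = -22023 (Y = -119 - 1*(-148)² = -119 - 1*21904 = -119 - 21904 = -22023)
Y*x(D(q, -1)) = -22023*(-5 - 4) = -22023*(-9) = 198207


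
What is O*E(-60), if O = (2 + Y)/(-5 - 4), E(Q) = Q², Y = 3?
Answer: -2000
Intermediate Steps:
O = -5/9 (O = (2 + 3)/(-5 - 4) = 5/(-9) = 5*(-⅑) = -5/9 ≈ -0.55556)
O*E(-60) = -5/9*(-60)² = -5/9*3600 = -2000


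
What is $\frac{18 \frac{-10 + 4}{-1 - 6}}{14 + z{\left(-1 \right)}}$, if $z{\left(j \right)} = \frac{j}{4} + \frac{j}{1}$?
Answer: $\frac{144}{119} \approx 1.2101$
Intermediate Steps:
$z{\left(j \right)} = \frac{5 j}{4}$ ($z{\left(j \right)} = j \frac{1}{4} + j 1 = \frac{j}{4} + j = \frac{5 j}{4}$)
$\frac{18 \frac{-10 + 4}{-1 - 6}}{14 + z{\left(-1 \right)}} = \frac{18 \frac{-10 + 4}{-1 - 6}}{14 + \frac{5}{4} \left(-1\right)} = \frac{18 \left(- \frac{6}{-7}\right)}{14 - \frac{5}{4}} = \frac{18 \left(\left(-6\right) \left(- \frac{1}{7}\right)\right)}{\frac{51}{4}} = 18 \cdot \frac{6}{7} \cdot \frac{4}{51} = \frac{108}{7} \cdot \frac{4}{51} = \frac{144}{119}$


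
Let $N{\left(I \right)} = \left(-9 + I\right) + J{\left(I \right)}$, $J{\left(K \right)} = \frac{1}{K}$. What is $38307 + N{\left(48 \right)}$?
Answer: $\frac{1840609}{48} \approx 38346.0$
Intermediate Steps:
$N{\left(I \right)} = -9 + I + \frac{1}{I}$ ($N{\left(I \right)} = \left(-9 + I\right) + \frac{1}{I} = -9 + I + \frac{1}{I}$)
$38307 + N{\left(48 \right)} = 38307 + \left(-9 + 48 + \frac{1}{48}\right) = 38307 + \frac{1873}{48} = \frac{1840609}{48}$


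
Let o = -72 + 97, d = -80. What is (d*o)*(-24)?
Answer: 48000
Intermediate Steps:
o = 25
(d*o)*(-24) = -80*25*(-24) = -2000*(-24) = 48000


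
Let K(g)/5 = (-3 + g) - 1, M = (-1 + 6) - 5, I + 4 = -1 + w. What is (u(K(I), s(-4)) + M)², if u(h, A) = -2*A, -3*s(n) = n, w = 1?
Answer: 64/9 ≈ 7.1111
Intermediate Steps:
s(n) = -n/3
I = -4 (I = -4 + (-1 + 1) = -4 + 0 = -4)
M = 0 (M = 5 - 5 = 0)
K(g) = -20 + 5*g (K(g) = 5*((-3 + g) - 1) = 5*(-4 + g) = -20 + 5*g)
(u(K(I), s(-4)) + M)² = (-(-2)*(-4)/3 + 0)² = (-2*4/3 + 0)² = (-8/3 + 0)² = (-8/3)² = 64/9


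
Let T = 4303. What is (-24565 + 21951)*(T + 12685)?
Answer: -44406632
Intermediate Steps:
(-24565 + 21951)*(T + 12685) = (-24565 + 21951)*(4303 + 12685) = -2614*16988 = -44406632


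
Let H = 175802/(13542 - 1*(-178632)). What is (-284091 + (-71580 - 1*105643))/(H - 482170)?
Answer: 44326278318/46330180889 ≈ 0.95675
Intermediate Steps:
H = 87901/96087 (H = 175802/(13542 + 178632) = 175802/192174 = 175802*(1/192174) = 87901/96087 ≈ 0.91481)
(-284091 + (-71580 - 1*105643))/(H - 482170) = (-284091 + (-71580 - 1*105643))/(87901/96087 - 482170) = (-284091 + (-71580 - 105643))/(-46330180889/96087) = (-284091 - 177223)*(-96087/46330180889) = -461314*(-96087/46330180889) = 44326278318/46330180889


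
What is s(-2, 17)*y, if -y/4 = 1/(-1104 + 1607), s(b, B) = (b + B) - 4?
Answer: -44/503 ≈ -0.087475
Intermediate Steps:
s(b, B) = -4 + B + b (s(b, B) = (B + b) - 4 = -4 + B + b)
y = -4/503 (y = -4/(-1104 + 1607) = -4/503 ≈ -0.0079523)
s(-2, 17)*y = (-4 + 17 - 2)*(-4/503) = 11*(-4/503) = -44/503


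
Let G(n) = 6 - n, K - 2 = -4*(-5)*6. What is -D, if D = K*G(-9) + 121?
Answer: -1951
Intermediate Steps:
K = 122 (K = 2 - 4*(-5)*6 = 2 + 20*6 = 2 + 120 = 122)
D = 1951 (D = 122*(6 - 1*(-9)) + 121 = 122*(6 + 9) + 121 = 122*15 + 121 = 1830 + 121 = 1951)
-D = -1*1951 = -1951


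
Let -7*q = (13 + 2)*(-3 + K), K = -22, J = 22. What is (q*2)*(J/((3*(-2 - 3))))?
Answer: -1100/7 ≈ -157.14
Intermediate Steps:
q = 375/7 (q = -(13 + 2)*(-3 - 22)/7 = -15*(-25)/7 = -⅐*(-375) = 375/7 ≈ 53.571)
(q*2)*(J/((3*(-2 - 3)))) = ((375/7)*2)*(22/((3*(-2 - 3)))) = 750*(22/((3*(-5))))/7 = 750*(22/(-15))/7 = 750*(22*(-1/15))/7 = (750/7)*(-22/15) = -1100/7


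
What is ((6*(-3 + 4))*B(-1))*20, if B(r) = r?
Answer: -120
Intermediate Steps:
((6*(-3 + 4))*B(-1))*20 = ((6*(-3 + 4))*(-1))*20 = ((6*1)*(-1))*20 = (6*(-1))*20 = -6*20 = -120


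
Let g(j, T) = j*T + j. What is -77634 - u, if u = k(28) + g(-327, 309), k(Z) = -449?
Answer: 24185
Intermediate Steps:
g(j, T) = j + T*j (g(j, T) = T*j + j = j + T*j)
u = -101819 (u = -449 - 327*(1 + 309) = -449 - 327*310 = -449 - 101370 = -101819)
-77634 - u = -77634 - 1*(-101819) = -77634 + 101819 = 24185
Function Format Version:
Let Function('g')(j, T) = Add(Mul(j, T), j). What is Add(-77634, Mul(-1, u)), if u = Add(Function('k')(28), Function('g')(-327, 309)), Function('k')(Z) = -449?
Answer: 24185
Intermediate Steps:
Function('g')(j, T) = Add(j, Mul(T, j)) (Function('g')(j, T) = Add(Mul(T, j), j) = Add(j, Mul(T, j)))
u = -101819 (u = Add(-449, Mul(-327, Add(1, 309))) = Add(-449, Mul(-327, 310)) = Add(-449, -101370) = -101819)
Add(-77634, Mul(-1, u)) = Add(-77634, Mul(-1, -101819)) = Add(-77634, 101819) = 24185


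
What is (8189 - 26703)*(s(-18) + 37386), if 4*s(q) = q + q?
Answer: -691997778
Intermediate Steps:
s(q) = q/2 (s(q) = (q + q)/4 = (2*q)/4 = q/2)
(8189 - 26703)*(s(-18) + 37386) = (8189 - 26703)*((1/2)*(-18) + 37386) = -18514*(-9 + 37386) = -18514*37377 = -691997778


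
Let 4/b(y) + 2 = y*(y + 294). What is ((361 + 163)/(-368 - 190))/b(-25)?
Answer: 28427/18 ≈ 1579.3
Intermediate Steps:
b(y) = 4/(-2 + y*(294 + y)) (b(y) = 4/(-2 + y*(y + 294)) = 4/(-2 + y*(294 + y)))
((361 + 163)/(-368 - 190))/b(-25) = ((361 + 163)/(-368 - 190))/((4/(-2 + (-25)² + 294*(-25)))) = (524/(-558))/((4/(-2 + 625 - 7350))) = (524*(-1/558))/((4/(-6727))) = -262/(279*(4*(-1/6727))) = -262/(279*(-4/6727)) = -262/279*(-6727/4) = 28427/18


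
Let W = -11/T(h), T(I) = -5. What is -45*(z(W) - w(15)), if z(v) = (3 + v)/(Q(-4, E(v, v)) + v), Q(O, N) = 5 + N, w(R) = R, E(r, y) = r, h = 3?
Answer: 30555/47 ≈ 650.11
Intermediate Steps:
W = 11/5 (W = -11/(-5) = -11*(-1/5) = 11/5 ≈ 2.2000)
z(v) = (3 + v)/(5 + 2*v) (z(v) = (3 + v)/((5 + v) + v) = (3 + v)/(5 + 2*v))
-45*(z(W) - w(15)) = -45*((3 + 11/5)/(5 + 2*(11/5)) - 1*15) = -45*((26/5)/(5 + 22/5) - 15) = -45*((26/5)/(47/5) - 15) = -45*((5/47)*(26/5) - 15) = -45*(26/47 - 15) = -45*(-679/47) = 30555/47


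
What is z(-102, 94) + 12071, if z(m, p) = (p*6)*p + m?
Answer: 64985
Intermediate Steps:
z(m, p) = m + 6*p² (z(m, p) = (6*p)*p + m = 6*p² + m = m + 6*p²)
z(-102, 94) + 12071 = (-102 + 6*94²) + 12071 = (-102 + 6*8836) + 12071 = (-102 + 53016) + 12071 = 52914 + 12071 = 64985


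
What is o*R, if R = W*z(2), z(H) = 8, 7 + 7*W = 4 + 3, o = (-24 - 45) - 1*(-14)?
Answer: 0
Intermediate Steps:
o = -55 (o = -69 + 14 = -55)
W = 0 (W = -1 + (4 + 3)/7 = -1 + (⅐)*7 = -1 + 1 = 0)
R = 0 (R = 0*8 = 0)
o*R = -55*0 = 0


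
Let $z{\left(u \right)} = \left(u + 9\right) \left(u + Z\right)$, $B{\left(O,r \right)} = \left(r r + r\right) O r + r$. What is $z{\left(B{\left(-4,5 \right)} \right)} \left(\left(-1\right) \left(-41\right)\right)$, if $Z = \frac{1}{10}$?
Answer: $\frac{71465337}{5} \approx 1.4293 \cdot 10^{7}$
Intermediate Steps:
$Z = \frac{1}{10} \approx 0.1$
$B{\left(O,r \right)} = r + O r \left(r + r^{2}\right)$ ($B{\left(O,r \right)} = \left(r^{2} + r\right) O r + r = \left(r + r^{2}\right) O r + r = O \left(r + r^{2}\right) r + r = O r \left(r + r^{2}\right) + r = r + O r \left(r + r^{2}\right)$)
$z{\left(u \right)} = \left(9 + u\right) \left(\frac{1}{10} + u\right)$ ($z{\left(u \right)} = \left(u + 9\right) \left(u + \frac{1}{10}\right) = \left(9 + u\right) \left(\frac{1}{10} + u\right)$)
$z{\left(B{\left(-4,5 \right)} \right)} \left(\left(-1\right) \left(-41\right)\right) = \left(\frac{9}{10} + \left(5 \left(1 - 20 - 4 \cdot 5^{2}\right)\right)^{2} + \frac{91 \cdot 5 \left(1 - 20 - 4 \cdot 5^{2}\right)}{10}\right) \left(\left(-1\right) \left(-41\right)\right) = \left(\frac{9}{10} + \left(5 \left(1 - 20 - 100\right)\right)^{2} + \frac{91 \cdot 5 \left(1 - 20 - 100\right)}{10}\right) 41 = \left(\frac{9}{10} + \left(5 \left(-119\right)\right)^{2} + \frac{91 \cdot 5 \left(-119\right)}{10}\right) 41 = \left(\frac{9}{10} + \left(-595\right)^{2} + \frac{91}{10} \left(-595\right)\right) 41 = \left(\frac{9}{10} + 354025 - \frac{10829}{2}\right) 41 = \frac{1743057}{5} \cdot 41 = \frac{71465337}{5}$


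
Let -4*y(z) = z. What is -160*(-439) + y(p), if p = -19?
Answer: 280979/4 ≈ 70245.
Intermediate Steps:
y(z) = -z/4
-160*(-439) + y(p) = -160*(-439) - ¼*(-19) = 70240 + 19/4 = 280979/4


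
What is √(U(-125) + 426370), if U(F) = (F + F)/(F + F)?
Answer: √426371 ≈ 652.97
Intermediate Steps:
U(F) = 1 (U(F) = (2*F)/((2*F)) = (2*F)*(1/(2*F)) = 1)
√(U(-125) + 426370) = √(1 + 426370) = √426371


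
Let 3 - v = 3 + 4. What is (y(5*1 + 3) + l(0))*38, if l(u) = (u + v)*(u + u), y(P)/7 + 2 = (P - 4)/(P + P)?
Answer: -931/2 ≈ -465.50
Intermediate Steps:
v = -4 (v = 3 - (3 + 4) = 3 - 1*7 = 3 - 7 = -4)
y(P) = -14 + 7*(-4 + P)/(2*P) (y(P) = -14 + 7*((P - 4)/(P + P)) = -14 + 7*((-4 + P)/((2*P))) = -14 + 7*((-4 + P)*(1/(2*P))) = -14 + 7*((-4 + P)/(2*P)) = -14 + 7*(-4 + P)/(2*P))
l(u) = 2*u*(-4 + u) (l(u) = (u - 4)*(u + u) = (-4 + u)*(2*u) = 2*u*(-4 + u))
(y(5*1 + 3) + l(0))*38 = ((-21/2 - 14/(5*1 + 3)) + 2*0*(-4 + 0))*38 = ((-21/2 - 14/(5 + 3)) + 2*0*(-4))*38 = ((-21/2 - 14/8) + 0)*38 = ((-21/2 - 14*⅛) + 0)*38 = ((-21/2 - 7/4) + 0)*38 = (-49/4 + 0)*38 = -49/4*38 = -931/2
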